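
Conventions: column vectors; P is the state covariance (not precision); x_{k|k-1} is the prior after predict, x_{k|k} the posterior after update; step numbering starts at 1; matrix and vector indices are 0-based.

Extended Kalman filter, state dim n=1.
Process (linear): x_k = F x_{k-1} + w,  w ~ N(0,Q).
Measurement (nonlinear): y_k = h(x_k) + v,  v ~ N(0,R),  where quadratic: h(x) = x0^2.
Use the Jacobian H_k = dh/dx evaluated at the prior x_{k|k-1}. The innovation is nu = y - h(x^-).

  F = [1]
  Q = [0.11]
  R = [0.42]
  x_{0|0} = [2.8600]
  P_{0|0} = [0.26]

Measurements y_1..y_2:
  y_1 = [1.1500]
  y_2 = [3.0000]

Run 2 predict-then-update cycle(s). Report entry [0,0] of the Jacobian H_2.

H_jac[0,0] = 3.3445

step 1: x^-=[2.8600]  P^-=[0.3700]  H_jac=[5.7200]  S=[12.5258]  K=[0.1690]  nu=[-7.0296]  x^+=[1.6723]  P^+=[0.0124]
step 2: x^-=[1.6723]  P^-=[0.1224]  H_jac=[3.3445]  S=[1.7892]  K=[0.2288]  nu=[0.2036]  x^+=[1.7188]  P^+=[0.0287]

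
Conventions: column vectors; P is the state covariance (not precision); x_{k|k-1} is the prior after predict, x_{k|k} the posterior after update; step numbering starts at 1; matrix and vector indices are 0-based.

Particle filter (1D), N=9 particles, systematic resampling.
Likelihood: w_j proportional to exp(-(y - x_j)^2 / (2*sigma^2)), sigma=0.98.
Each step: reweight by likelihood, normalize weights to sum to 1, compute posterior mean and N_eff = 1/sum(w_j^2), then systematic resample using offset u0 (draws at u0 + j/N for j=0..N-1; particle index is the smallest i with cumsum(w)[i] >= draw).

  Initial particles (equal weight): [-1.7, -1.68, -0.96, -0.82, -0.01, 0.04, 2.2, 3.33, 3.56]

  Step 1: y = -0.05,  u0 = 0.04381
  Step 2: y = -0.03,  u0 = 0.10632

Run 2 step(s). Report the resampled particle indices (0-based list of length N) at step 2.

step 1: w=[0.0614, 0.0635, 0.1646, 0.1860, 0.2531, 0.2522, 0.0182, 0.0007, 0.0003]  mean=-0.4709  Neff=5.0626  idx=[0, 2, 2, 3, 4, 4, 4, 5, 5]
step 2: w=[0.0324, 0.0882, 0.0882, 0.1000, 0.1384, 0.1384, 0.1384, 0.1380, 0.1380]  mean=-0.2996  Neff=8.1862  idx=[1, 3, 4, 4, 5, 6, 7, 8, 8]

resampled_idx = [1, 3, 4, 4, 5, 6, 7, 8, 8]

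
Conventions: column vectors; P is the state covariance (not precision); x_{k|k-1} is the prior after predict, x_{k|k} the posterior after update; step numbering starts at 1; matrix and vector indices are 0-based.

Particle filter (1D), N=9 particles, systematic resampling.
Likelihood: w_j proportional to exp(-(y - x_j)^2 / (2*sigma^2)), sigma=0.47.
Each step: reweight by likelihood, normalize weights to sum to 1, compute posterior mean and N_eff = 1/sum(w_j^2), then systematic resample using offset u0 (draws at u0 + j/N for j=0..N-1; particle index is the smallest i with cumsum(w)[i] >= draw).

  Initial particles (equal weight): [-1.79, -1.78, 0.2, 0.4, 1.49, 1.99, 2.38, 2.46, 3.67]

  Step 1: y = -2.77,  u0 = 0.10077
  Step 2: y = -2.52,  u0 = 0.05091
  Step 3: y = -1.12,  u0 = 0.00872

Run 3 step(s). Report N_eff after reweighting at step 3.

N_eff = 8.9980

step 1: w=[0.5111, 0.4889, 0.0000, 0.0000, 0.0000, 0.0000, 0.0000, 0.0000, 0.0000]  mean=-1.7851  Neff=1.9990  idx=[0, 0, 0, 0, 1, 1, 1, 1, 1]
step 2: w=[0.1132, 0.1132, 0.1132, 0.1132, 0.1095, 0.1095, 0.1095, 0.1095, 0.1095]  mean=-1.7845  Neff=8.9975  idx=[0, 1, 2, 3, 4, 5, 6, 7, 8]
step 3: w=[0.1093, 0.1093, 0.1093, 0.1093, 0.1126, 0.1126, 0.1126, 0.1126, 0.1126]  mean=-1.7844  Neff=8.9980  idx=[0, 1, 2, 3, 4, 5, 6, 7, 8]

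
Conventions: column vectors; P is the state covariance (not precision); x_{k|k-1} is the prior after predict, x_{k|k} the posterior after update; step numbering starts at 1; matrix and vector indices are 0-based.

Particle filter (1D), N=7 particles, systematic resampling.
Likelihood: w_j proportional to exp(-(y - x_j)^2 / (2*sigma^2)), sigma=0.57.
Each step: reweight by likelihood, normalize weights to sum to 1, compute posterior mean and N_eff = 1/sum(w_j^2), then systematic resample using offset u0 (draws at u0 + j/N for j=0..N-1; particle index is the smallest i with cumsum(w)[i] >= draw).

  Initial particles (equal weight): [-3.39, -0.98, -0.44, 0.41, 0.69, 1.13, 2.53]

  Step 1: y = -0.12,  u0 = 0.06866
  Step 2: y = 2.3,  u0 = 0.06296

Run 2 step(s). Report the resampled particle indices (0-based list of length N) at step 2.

step 1: w=[0.0000, 0.1406, 0.3749, 0.2849, 0.1599, 0.0396, 0.0000]  mean=-0.0308  Neff=3.7223  idx=[1, 2, 2, 2, 3, 3, 4]
step 2: w=[0.0000, 0.0004, 0.0004, 0.0004, 0.1532, 0.1532, 0.6924]  mean=0.6030  Neff=1.8996  idx=[4, 5, 6, 6, 6, 6, 6]

resampled_idx = [4, 5, 6, 6, 6, 6, 6]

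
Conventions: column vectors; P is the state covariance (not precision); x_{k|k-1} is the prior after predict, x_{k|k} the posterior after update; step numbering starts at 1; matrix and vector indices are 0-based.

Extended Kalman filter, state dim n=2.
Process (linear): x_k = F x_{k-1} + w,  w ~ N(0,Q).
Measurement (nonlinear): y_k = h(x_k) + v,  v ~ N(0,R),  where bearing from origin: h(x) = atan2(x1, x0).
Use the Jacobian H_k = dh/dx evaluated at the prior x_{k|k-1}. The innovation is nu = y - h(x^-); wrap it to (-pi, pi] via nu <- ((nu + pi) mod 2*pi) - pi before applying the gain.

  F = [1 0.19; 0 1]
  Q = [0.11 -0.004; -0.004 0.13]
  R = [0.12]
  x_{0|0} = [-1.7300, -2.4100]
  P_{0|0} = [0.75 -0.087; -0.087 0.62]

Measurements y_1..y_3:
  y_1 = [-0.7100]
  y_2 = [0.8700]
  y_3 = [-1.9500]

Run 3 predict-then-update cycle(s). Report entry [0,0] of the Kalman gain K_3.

step 1: x^-=[-2.1879, -2.4100]  P^-=[0.8493 0.0268; 0.0268 0.7500]  H_jac=[0.2275 -0.2065]  S=[0.1934]  K=[0.9703; -0.7693]  nu=[1.5979]  x^+=[-0.6375, -3.6392]  P^+=[0.6672 0.1712; 0.1712 0.6355]
step 2: x^-=[-1.3289, -3.6392]  P^-=[0.8652 0.2879; 0.2879 0.7655]  H_jac=[0.2425 -0.0885]  S=[0.1645]  K=[1.1203; 0.0123]  nu=[2.7909]  x^+=[1.7976, -3.6049]  P^+=[0.6588 0.2856; 0.2856 0.7655]
step 3: x^-=[1.1127, -3.6049]  P^-=[0.9050 0.4271; 0.4271 0.8955]  H_jac=[0.2533 0.0782]  S=[0.2004]  K=[1.3101; 0.8890]  nu=[-0.6786]  x^+=[0.2237, -4.2081]  P^+=[0.5609 0.1937; 0.1937 0.7371]

K[0,0] = 1.3101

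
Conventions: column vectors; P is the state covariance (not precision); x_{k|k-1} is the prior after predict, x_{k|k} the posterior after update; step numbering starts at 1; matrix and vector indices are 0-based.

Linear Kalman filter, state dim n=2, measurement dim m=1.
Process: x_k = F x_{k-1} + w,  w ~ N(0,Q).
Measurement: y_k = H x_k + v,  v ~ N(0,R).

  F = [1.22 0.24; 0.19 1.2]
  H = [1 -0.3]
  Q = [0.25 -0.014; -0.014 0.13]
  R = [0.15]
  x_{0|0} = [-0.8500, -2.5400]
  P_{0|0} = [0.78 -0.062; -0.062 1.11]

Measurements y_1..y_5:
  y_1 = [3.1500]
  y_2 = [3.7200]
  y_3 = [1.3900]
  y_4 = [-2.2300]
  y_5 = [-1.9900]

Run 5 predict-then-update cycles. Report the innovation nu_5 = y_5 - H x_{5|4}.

innov = [2.3859]

step 1: x^-=[-1.6466, -3.2095]  P^-=[1.4386 0.3929; 0.3929 1.7283]  S=[1.5084]  K=[0.8756; -0.0833]  nu=[3.8337]  x^+=[1.7101, -3.5287]  P^+=[0.2822 0.5029; 0.5029 1.7178]
step 2: x^-=[1.2395, -3.9095]  P^-=[1.0634 1.3053; 1.3053 2.8432]  S=[0.6862]  K=[0.9792; 0.6592]  nu=[1.3077]  x^+=[2.5199, -3.0475]  P^+=[0.4056 0.8624; 0.8624 2.5450]
step 3: x^-=[2.3428, -3.1783]  P^-=[1.5053 2.1148; 2.1148 4.2027]  S=[0.7646]  K=[1.1389; 1.1169]  nu=[-1.9063]  x^+=[0.1717, -5.3075]  P^+=[0.5135 1.1422; 1.1422 3.2488]
step 4: x^-=[-1.0643, -6.3363]  P^-=[1.8703 2.7649; 2.7649 5.3477]  S=[0.8426]  K=[1.2352; 1.3774]  nu=[-3.0666]  x^+=[-4.8522, -10.5604]  P^+=[0.5847 1.3313; 1.3313 3.7490]
step 5: x^-=[-8.4542, -13.5943]  P^-=[2.1158 3.2110; 3.2110 6.1568]  S=[0.8933]  K=[1.2901; 1.5269]  nu=[2.3859]  x^+=[-5.3760, -9.9514]  P^+=[0.6289 1.4513; 1.4513 4.0741]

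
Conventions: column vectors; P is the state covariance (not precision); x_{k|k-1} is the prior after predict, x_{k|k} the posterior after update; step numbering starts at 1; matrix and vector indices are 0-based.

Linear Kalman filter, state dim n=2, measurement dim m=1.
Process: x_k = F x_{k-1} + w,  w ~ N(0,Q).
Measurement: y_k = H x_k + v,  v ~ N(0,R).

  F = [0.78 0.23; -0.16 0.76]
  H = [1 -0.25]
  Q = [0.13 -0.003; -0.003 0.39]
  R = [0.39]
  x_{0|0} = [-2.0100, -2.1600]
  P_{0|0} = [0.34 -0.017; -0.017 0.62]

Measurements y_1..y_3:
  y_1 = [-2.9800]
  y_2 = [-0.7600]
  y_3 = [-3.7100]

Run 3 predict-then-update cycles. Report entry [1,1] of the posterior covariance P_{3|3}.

step 1: x^-=[-2.0646, -1.3200]  P^-=[0.3636 0.0535; 0.0535 0.7610]  S=[0.7744]  K=[0.4522; -0.1766]  nu=[-1.2454]  x^+=[-2.6278, -1.1001]  P^+=[0.2052 0.1153; 0.1153 0.7368]
step 2: x^-=[-2.3027, -0.4156]  P^-=[0.3352 0.1643; 0.1643 0.7928]  S=[0.6926]  K=[0.4247; -0.0489]  nu=[1.4388]  x^+=[-1.6917, -0.4860]  P^+=[0.2103 0.1787; 0.1787 0.7911]
step 3: x^-=[-1.4313, -0.0987]  P^-=[0.3639 0.2084; 0.2084 0.8089]  S=[0.7003]  K=[0.4453; 0.0088]  nu=[-2.3034]  x^+=[-2.4569, -0.1190]  P^+=[0.2251 0.2056; 0.2056 0.8088]

P_post[1,1] = 0.8088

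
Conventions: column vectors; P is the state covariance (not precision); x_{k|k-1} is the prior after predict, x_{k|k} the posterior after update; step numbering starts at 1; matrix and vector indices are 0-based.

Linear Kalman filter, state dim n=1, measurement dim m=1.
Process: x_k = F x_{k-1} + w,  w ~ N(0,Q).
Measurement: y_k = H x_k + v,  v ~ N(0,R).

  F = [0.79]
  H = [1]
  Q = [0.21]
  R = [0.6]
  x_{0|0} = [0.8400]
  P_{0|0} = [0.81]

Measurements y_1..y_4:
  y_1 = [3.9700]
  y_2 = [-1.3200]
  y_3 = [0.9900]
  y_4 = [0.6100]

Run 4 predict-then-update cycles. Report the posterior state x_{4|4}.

step 1: x^-=[0.6636]  P^-=[0.7155]  S=[1.3155]  K=[0.5439]  nu=[3.3064]  x^+=[2.4620]  P^+=[0.3263]
step 2: x^-=[1.9450]  P^-=[0.4137]  S=[1.0137]  K=[0.4081]  nu=[-3.2650]  x^+=[0.6126]  P^+=[0.2449]
step 3: x^-=[0.4839]  P^-=[0.3628]  S=[0.9628]  K=[0.3768]  nu=[0.5061]  x^+=[0.6746]  P^+=[0.2261]
step 4: x^-=[0.5330]  P^-=[0.3511]  S=[0.9511]  K=[0.3692]  nu=[0.0770]  x^+=[0.5614]  P^+=[0.2215]

x_post = [0.5614]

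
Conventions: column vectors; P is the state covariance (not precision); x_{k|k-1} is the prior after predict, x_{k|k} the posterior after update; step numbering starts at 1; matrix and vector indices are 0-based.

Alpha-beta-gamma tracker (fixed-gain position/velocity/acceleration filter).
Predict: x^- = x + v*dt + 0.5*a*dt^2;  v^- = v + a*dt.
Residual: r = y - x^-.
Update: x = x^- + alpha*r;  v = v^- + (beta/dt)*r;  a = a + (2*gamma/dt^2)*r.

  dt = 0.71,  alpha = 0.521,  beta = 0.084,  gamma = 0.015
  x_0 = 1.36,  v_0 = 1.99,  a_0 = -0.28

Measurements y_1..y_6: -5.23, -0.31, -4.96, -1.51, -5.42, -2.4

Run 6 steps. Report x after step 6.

x_post = -4.1645

step 1: x_pred=2.7023  r=-7.9323  x^+=-1.4304  v^+=0.8527  a^+=-0.7521
step 2: x_pred=-1.0145  r=0.7045  x^+=-0.6475  v^+=0.4021  a^+=-0.7101
step 3: x_pred=-0.5410  r=-4.4190  x^+=-2.8433  v^+=-0.6249  a^+=-0.9731
step 4: x_pred=-3.5322  r=2.0222  x^+=-2.4787  v^+=-1.0766  a^+=-0.8528
step 5: x_pred=-3.4580  r=-1.9620  x^+=-4.4802  v^+=-1.9142  a^+=-0.9695
step 6: x_pred=-6.0836  r=3.6836  x^+=-4.1645  v^+=-2.1667  a^+=-0.7503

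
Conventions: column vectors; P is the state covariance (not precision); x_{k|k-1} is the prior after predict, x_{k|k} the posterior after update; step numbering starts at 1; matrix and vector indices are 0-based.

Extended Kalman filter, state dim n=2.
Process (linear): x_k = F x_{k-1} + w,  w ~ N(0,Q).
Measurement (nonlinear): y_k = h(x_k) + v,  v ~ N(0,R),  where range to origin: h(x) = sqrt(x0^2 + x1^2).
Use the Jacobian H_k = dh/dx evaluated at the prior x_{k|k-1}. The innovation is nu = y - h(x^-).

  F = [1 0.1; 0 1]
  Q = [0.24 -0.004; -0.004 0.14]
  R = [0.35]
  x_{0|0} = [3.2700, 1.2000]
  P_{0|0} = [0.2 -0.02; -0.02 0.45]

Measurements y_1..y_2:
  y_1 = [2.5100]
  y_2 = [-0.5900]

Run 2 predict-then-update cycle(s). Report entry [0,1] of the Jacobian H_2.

H_jac[0,1] = 0.2983

step 1: x^-=[3.3900, 1.2000]  P^-=[0.4405 0.0210; 0.0210 0.5900]  H_jac=[0.9427 0.3337]  S=[0.8204]  K=[0.5147; 0.2641]  nu=[-1.0861]  x^+=[2.8309, 0.9131]  P^+=[0.2232 -0.0905; -0.0905 0.5328]
step 2: x^-=[2.9223, 0.9131]  P^-=[0.4504 -0.0413; -0.0413 0.6728]  H_jac=[0.9545 0.2983]  S=[0.7967]  K=[0.5241; 0.2024]  nu=[-3.6516]  x^+=[1.0083, 0.1739]  P^+=[0.2315 -0.1258; -0.1258 0.6401]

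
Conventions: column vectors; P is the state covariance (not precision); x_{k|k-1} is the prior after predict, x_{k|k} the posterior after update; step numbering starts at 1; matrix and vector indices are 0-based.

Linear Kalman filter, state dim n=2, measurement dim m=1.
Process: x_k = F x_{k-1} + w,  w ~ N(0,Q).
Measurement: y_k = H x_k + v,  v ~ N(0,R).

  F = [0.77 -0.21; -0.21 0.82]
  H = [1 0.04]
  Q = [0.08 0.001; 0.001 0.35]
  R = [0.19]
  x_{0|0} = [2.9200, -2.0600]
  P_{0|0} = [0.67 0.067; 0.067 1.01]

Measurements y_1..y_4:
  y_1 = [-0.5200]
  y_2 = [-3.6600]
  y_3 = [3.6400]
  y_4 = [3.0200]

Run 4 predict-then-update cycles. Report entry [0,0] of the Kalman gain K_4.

K[0,0] = 0.5500

step 1: x^-=[2.6810, -2.3024]  P^-=[0.5001 -0.2360; -0.2360 1.0356]  S=[0.6729]  K=[0.7292; -0.2892]  nu=[-3.1089]  x^+=[0.4140, -1.4034]  P^+=[0.1423 -0.0941; -0.0941 0.9793]
step 2: x^-=[0.6135, -1.2377]  P^-=[0.2380 -0.2542; -0.2542 1.0472]  S=[0.4093]  K=[0.5566; -0.5187]  nu=[-4.2240]  x^+=[-1.7375, 0.9534]  P^+=[0.1112 -0.1360; -0.1360 0.9370]
step 3: x^-=[-1.5381, 1.1467]  P^-=[0.2312 -0.2702; -0.2702 1.0318]  S=[0.4013]  K=[0.5493; -0.5706]  nu=[5.1322]  x^+=[1.2812, -1.7817]  P^+=[0.1102 -0.1445; -0.1445 0.9012]
step 4: x^-=[1.3607, -1.7300]  P^-=[0.2318 -0.2696; -0.2696 1.0106]  S=[0.4018]  K=[0.5500; -0.5703]  nu=[1.7285]  x^+=[2.3113, -2.7158]  P^+=[0.1102 -0.1436; -0.1436 0.8799]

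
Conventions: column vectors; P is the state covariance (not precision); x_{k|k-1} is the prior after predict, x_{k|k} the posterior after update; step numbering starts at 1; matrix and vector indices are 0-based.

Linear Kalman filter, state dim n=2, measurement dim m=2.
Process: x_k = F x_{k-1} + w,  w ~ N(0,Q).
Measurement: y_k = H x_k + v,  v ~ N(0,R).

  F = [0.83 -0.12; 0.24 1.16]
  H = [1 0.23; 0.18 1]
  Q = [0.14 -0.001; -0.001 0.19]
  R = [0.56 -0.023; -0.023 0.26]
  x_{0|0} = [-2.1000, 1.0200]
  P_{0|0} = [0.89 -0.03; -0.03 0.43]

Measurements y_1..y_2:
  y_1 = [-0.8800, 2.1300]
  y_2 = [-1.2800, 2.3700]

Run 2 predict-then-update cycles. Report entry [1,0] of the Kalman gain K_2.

K[1,0] = -0.0001

step 1: x^-=[-1.8654, 0.6792]  P^-=[0.7653 0.0884; 0.0884 0.8032]  S=[1.4084 0.3916; 0.3916 1.1198]  K=[0.5557 0.0077; -0.0104 0.7351]  nu=[0.8292, 1.7866]  x^+=[-1.3909, 1.9839]  P^+=[0.3270 -0.0696; -0.0696 0.2039]
step 2: x^-=[-1.3925, 1.9675]  P^-=[0.3821 -0.0293; -0.0293 0.4444]  S=[0.9521 0.1175; 0.1175 0.7063]  K=[0.3954 -0.0099; -0.0001 0.6218]  nu=[-0.3400, 0.6532]  x^+=[-1.5334, 2.3737]  P^+=[0.2340 -0.0538; -0.0538 0.1714]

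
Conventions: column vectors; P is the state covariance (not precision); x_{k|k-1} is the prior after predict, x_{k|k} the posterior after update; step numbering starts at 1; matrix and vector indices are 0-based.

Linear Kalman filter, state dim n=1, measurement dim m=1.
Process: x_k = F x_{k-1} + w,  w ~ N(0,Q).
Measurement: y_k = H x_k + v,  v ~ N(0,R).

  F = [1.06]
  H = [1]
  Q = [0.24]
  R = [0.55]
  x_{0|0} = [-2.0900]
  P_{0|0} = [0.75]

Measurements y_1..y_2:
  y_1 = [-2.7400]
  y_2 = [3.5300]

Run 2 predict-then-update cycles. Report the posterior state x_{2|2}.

x_post = [0.6663]

step 1: x^-=[-2.2154]  P^-=[1.0827]  S=[1.6327]  K=[0.6631]  nu=[-0.5246]  x^+=[-2.5633]  P^+=[0.3647]
step 2: x^-=[-2.7171]  P^-=[0.6498]  S=[1.1998]  K=[0.5416]  nu=[6.2471]  x^+=[0.6663]  P^+=[0.2979]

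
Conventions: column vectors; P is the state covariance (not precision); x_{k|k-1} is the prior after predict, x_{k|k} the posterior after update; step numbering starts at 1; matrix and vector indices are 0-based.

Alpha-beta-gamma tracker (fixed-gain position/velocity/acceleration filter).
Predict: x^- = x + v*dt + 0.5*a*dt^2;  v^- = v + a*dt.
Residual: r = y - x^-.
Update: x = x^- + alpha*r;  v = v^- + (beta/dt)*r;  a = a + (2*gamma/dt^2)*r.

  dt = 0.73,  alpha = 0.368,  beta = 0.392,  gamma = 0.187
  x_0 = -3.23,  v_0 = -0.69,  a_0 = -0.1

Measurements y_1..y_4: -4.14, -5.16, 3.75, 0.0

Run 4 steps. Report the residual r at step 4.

resid = -1.5971

step 1: x_pred=-3.7603  r=-0.3797  x^+=-3.9001  v^+=-0.9669  a^+=-0.3664
step 2: x_pred=-4.7035  r=-0.4565  x^+=-4.8715  v^+=-1.4795  a^+=-0.6868
step 3: x_pred=-6.1345  r=9.8845  x^+=-2.4970  v^+=3.3270  a^+=6.2504
step 4: x_pred=1.5971  r=-1.5971  x^+=1.0093  v^+=7.0321  a^+=5.1295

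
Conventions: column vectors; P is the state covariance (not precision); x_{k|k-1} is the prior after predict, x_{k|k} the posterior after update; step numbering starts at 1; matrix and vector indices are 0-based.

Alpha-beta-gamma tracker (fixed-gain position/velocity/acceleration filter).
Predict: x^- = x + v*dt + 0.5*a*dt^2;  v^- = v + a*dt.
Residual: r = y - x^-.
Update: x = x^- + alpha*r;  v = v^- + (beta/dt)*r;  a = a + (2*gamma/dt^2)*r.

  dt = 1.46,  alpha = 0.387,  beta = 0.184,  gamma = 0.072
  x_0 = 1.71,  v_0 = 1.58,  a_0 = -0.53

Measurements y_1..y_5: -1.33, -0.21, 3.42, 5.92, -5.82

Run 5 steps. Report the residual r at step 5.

resid = -3.9750

step 1: x_pred=3.4519  r=-4.7819  x^+=1.6013  v^+=0.2035  a^+=-0.8530
step 2: x_pred=0.9893  r=-1.1993  x^+=0.5252  v^+=-1.1930  a^+=-0.9341
step 3: x_pred=-2.2122  r=5.6322  x^+=-0.0325  v^+=-1.8470  a^+=-0.5536
step 4: x_pred=-3.3191  r=9.2391  x^+=0.2564  v^+=-1.4908  a^+=0.0706
step 5: x_pred=-1.8450  r=-3.9750  x^+=-3.3833  v^+=-1.8888  a^+=-0.1980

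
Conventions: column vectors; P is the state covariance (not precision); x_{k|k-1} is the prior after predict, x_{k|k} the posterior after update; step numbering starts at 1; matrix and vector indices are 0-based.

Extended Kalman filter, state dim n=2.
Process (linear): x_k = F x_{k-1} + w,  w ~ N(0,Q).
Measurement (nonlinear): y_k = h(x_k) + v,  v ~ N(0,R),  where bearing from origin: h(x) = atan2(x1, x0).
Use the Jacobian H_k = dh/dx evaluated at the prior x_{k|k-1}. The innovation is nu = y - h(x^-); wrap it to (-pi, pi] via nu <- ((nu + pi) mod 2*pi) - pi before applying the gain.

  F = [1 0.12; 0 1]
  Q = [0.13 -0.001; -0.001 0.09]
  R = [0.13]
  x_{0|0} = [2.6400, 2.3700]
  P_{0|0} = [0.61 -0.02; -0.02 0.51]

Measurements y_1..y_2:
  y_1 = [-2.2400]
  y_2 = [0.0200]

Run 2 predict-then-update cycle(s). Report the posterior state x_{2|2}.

step 1: x^-=[2.9244, 2.3700]  P^-=[0.7425 0.0402; 0.0402 0.6000]  H_jac=[-0.1673 0.2064]  S=[0.1736]  K=[-0.6678; 0.6748]  nu=[-2.9211]  x^+=[4.8751, 0.3989]  P^+=[0.6651 0.1184; 0.1184 0.5210]
step 2: x^-=[4.9230, 0.3989]  P^-=[0.8311 0.1799; 0.1799 0.6110]  H_jac=[-0.0164 0.2018]  S=[0.1539]  K=[0.1476; 0.7819]  nu=[-0.0609]  x^+=[4.9140, 0.3514]  P^+=[0.8277 0.1622; 0.1622 0.5169]

x_post = [4.9140, 0.3514]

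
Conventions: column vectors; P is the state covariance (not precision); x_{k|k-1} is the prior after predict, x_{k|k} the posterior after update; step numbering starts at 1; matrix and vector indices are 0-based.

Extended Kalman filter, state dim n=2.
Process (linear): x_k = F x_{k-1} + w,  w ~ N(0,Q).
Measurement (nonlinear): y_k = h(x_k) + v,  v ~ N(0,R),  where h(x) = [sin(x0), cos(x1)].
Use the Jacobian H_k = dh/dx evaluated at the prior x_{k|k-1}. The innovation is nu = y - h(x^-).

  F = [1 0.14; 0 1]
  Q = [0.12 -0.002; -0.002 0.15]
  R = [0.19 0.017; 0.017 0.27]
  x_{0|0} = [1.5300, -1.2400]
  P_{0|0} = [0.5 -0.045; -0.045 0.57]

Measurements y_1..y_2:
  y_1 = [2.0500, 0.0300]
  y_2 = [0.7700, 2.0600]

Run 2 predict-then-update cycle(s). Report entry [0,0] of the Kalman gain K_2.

K[0,0] = -0.6468

step 1: x^-=[1.3564, -1.2400]  P^-=[0.6186 0.0328; 0.0328 0.7200]  H_jac=[0.2128 0.0000; 0.0000 0.9458]  S=[0.2180 0.0236; 0.0236 0.9140]  K=[0.6017 0.0184; -0.0488 0.7463]  nu=[1.0729, -0.2948]  x^+=[1.9965, -1.5123]  P^+=[0.5388 0.0161; 0.0161 0.2122]
step 2: x^-=[1.7848, -1.5123]  P^-=[0.6675 0.0438; 0.0438 0.3622]  H_jac=[-0.2124 0.0000; 0.0000 0.9983]  S=[0.2201 0.0077; 0.0077 0.6309]  K=[-0.6468 0.0772; -0.0624 0.5738]  nu=[-0.2072, 2.0016]  x^+=[2.0733, -0.3509]  P^+=[0.5724 0.0099; 0.0099 0.1541]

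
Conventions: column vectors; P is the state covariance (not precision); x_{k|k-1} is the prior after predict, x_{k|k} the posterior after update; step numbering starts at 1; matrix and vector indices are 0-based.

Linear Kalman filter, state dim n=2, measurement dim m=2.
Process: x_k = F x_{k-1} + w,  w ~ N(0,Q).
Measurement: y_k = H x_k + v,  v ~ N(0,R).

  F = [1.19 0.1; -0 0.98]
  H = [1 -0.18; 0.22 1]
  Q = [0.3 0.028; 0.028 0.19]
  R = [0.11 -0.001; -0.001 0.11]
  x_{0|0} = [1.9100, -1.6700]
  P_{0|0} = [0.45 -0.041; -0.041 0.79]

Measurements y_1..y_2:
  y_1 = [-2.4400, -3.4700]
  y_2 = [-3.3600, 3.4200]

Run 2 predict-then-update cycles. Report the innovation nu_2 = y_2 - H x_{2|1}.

step 1: x^-=[2.1059, -1.6366]  P^-=[0.9354 0.0576; 0.0576 0.9487]  S=[1.0554 0.0893; 0.0893 1.1293]  K=[0.8625 0.1650; -0.1805 0.8656]  nu=[-4.8405, -2.2967]  x^+=[-2.4480, -2.7509]  P^+=[0.0941 -0.0034; -0.0034 0.0961]
step 2: x^-=[-3.1882, -2.6958]  P^-=[0.4334 0.0334; 0.0334 0.2823]  S=[0.5405 0.0756; 0.0756 0.4280]  K=[0.7676 0.1652; -0.1301 0.6998]  nu=[-0.6571, 6.8172]  x^+=[-2.5661, 2.1604]  P^+=[0.0841 -0.0011; -0.0011 0.0773]

innov = [-0.6571, 6.8172]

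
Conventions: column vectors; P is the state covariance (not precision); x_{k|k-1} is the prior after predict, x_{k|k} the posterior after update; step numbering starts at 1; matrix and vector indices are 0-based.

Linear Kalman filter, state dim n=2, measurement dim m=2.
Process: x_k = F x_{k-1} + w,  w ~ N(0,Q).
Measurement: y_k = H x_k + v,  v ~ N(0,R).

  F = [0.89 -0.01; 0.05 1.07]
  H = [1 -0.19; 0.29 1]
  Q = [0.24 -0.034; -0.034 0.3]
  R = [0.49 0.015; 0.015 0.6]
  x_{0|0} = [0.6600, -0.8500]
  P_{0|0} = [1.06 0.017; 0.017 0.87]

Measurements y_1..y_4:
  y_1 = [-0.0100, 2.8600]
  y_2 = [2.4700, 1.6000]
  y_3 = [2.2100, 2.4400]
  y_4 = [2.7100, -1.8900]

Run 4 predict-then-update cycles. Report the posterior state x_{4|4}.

x_post = [2.0090, -0.5414]

step 1: x^-=[0.5959, -0.8765]  P^-=[1.0794 0.0200; 0.0200 1.3005]  S=[1.6087 0.0999; 0.0999 2.0029]  K=[0.6603 0.1334; -0.1822 0.6613]  nu=[-0.7724, 3.5637]  x^+=[0.5611, 1.6209]  P^+=[0.3247 -0.0043; -0.0043 0.3953]
step 2: x^-=[0.4832, 1.7624]  P^-=[0.4973 -0.0278; -0.0278 0.7529]  S=[1.0251 -0.0101; -0.0101 1.3786]  K=[0.4912 0.0880; -0.1614 0.5391]  nu=[2.3217, -0.3025]  x^+=[1.5970, 1.2247]  P^+=[0.2402 -0.0095; -0.0095 0.3238]
step 3: x^-=[1.4090, 1.3902]  P^-=[0.4305 -0.0358; -0.0358 0.6703]  S=[0.9583 -0.0213; -0.0213 1.2857]  K=[0.4580 0.0769; -0.1589 0.5106]  nu=[1.0651, 0.6411]  x^+=[1.9462, 1.5484]  P^+=[0.2233 -0.0118; -0.0118 0.3074]
step 4: x^-=[1.7166, 1.7541]  P^-=[0.4172 -0.0386; -0.0386 0.6512]  S=[0.9453 -0.0242; -0.0242 1.2640]  K=[0.4509 0.0738; -0.1588 0.5034]  nu=[1.3267, -4.1419]  x^+=[2.0090, -0.5414]  P^+=[0.2197 -0.0126; -0.0126 0.3033]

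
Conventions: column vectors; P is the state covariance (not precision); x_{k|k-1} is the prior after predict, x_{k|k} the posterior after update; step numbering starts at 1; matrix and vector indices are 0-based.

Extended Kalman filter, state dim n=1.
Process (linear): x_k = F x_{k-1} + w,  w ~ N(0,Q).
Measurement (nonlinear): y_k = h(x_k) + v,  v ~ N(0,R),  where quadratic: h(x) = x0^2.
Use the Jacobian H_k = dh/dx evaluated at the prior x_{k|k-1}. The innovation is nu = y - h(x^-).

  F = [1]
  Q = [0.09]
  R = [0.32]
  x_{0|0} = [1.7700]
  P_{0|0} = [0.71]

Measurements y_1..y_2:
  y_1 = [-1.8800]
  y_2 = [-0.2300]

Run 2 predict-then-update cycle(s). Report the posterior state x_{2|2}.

step 1: x^-=[1.7700]  P^-=[0.8000]  H_jac=[3.5400]  S=[10.3453]  K=[0.2737]  nu=[-5.0129]  x^+=[0.3977]  P^+=[0.0247]
step 2: x^-=[0.3977]  P^-=[0.1147]  H_jac=[0.7955]  S=[0.3926]  K=[0.2325]  nu=[-0.3882]  x^+=[0.3075]  P^+=[0.0935]

x_post = [0.3075]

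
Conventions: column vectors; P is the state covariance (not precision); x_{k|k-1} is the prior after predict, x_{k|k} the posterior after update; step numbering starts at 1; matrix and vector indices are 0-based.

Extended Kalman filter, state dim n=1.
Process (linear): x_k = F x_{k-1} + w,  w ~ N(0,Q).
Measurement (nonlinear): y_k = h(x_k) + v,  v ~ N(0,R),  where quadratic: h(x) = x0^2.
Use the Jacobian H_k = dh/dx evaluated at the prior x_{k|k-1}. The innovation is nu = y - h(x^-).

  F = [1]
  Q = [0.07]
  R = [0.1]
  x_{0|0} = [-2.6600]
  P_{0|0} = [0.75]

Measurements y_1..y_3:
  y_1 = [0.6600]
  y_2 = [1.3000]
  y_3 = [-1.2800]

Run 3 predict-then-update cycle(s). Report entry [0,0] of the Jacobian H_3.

step 1: x^-=[-2.6600]  P^-=[0.8200]  H_jac=[-5.3200]  S=[23.3080]  K=[-0.1872]  nu=[-6.4156]  x^+=[-1.4592]  P^+=[0.0035]
step 2: x^-=[-1.4592]  P^-=[0.0735]  H_jac=[-2.9185]  S=[0.7262]  K=[-0.2955]  nu=[-0.8294]  x^+=[-1.2142]  P^+=[0.0101]
step 3: x^-=[-1.2142]  P^-=[0.0801]  H_jac=[-2.4284]  S=[0.5725]  K=[-0.3399]  nu=[-2.7543]  x^+=[-0.2781]  P^+=[0.0140]

H_jac[0,0] = -2.4284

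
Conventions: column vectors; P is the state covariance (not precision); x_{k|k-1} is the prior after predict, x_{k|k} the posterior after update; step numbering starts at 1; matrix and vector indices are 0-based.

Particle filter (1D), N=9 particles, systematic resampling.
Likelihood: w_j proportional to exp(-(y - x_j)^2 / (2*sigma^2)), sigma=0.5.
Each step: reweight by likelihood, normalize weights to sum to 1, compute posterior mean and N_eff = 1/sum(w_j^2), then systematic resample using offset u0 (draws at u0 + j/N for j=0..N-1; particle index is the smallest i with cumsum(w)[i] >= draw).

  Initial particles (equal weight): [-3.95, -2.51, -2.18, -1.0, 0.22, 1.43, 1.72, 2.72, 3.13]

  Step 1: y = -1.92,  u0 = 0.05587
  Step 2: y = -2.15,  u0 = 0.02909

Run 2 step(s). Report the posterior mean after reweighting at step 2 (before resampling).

step 1: w=[0.0002, 0.3203, 0.5613, 0.1182, 0.0001, 0.0000, 0.0000, 0.0000, 0.0000]  mean=-2.1463  Neff=2.3171  idx=[1, 1, 1, 2, 2, 2, 2, 2, 3]
step 2: w=[0.1046, 0.1046, 0.1046, 0.1353, 0.1353, 0.1353, 0.1353, 0.1353, 0.0096]  mean=-2.2722  Neff=8.0343  idx=[0, 1, 2, 3, 4, 5, 5, 6, 7]

post_mean = -2.2722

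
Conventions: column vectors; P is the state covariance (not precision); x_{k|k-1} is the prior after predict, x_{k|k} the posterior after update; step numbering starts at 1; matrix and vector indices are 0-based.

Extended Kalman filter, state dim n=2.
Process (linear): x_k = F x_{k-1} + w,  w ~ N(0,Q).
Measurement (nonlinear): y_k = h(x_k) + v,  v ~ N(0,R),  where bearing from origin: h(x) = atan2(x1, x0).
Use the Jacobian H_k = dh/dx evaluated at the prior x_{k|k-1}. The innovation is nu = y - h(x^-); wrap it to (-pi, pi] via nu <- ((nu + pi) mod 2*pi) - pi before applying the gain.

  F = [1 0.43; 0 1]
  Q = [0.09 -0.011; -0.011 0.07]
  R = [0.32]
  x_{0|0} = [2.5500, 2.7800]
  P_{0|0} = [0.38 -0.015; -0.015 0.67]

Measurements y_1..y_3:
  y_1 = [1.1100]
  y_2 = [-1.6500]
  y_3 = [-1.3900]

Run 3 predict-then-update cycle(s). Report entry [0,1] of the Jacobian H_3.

step 1: x^-=[3.7454, 2.7800]  P^-=[0.5810 0.2621; 0.2621 0.7400]  H_jac=[-0.1278 0.1722]  S=[0.3399]  K=[-0.0857; 0.2763]  nu=[0.4715]  x^+=[3.7050, 2.9103]  P^+=[0.5785 0.2701; 0.2701 0.7141]
step 2: x^-=[4.9564, 2.9103]  P^-=[1.0328 0.5662; 0.5662 0.7841]  H_jac=[-0.0881 0.1500]  S=[0.3307]  K=[-0.0183; 0.2049]  nu=[-2.1809]  x^+=[4.9963, 2.4634]  P^+=[1.0327 0.5674; 0.5674 0.7702]
step 3: x^-=[6.0555, 2.4634]  P^-=[1.7531 0.8876; 0.8876 0.8402]  H_jac=[-0.0576 0.1417]  S=[0.3282]  K=[0.0753; 0.2068]  nu=[-1.7764]  x^+=[5.9218, 2.0960]  P^+=[1.7513 0.8825; 0.8825 0.8261]

H_jac[0,1] = 0.1417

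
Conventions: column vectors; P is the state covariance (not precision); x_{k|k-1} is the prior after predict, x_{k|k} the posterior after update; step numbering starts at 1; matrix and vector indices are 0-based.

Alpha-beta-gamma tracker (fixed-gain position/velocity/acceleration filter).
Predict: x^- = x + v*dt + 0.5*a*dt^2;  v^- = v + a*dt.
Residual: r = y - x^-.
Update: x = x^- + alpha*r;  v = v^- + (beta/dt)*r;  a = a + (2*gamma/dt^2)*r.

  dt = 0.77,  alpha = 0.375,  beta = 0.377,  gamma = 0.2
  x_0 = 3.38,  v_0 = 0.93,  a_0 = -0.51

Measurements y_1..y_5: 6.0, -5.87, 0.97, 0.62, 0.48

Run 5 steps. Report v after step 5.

v_post = 0.1023

step 1: x_pred=3.9449  r=2.0551  x^+=4.7156  v^+=1.5435  a^+=0.8765
step 2: x_pred=6.1639  r=-12.0339  x^+=1.6512  v^+=-3.6735  a^+=-7.2422
step 3: x_pred=-3.3244  r=4.2944  x^+=-1.7140  v^+=-7.1475  a^+=-4.3450
step 4: x_pred=-8.5056  r=9.1256  x^+=-5.0835  v^+=-6.0251  a^+=1.8116
step 5: x_pred=-9.1858  r=9.6658  x^+=-5.5611  v^+=0.1023  a^+=8.3326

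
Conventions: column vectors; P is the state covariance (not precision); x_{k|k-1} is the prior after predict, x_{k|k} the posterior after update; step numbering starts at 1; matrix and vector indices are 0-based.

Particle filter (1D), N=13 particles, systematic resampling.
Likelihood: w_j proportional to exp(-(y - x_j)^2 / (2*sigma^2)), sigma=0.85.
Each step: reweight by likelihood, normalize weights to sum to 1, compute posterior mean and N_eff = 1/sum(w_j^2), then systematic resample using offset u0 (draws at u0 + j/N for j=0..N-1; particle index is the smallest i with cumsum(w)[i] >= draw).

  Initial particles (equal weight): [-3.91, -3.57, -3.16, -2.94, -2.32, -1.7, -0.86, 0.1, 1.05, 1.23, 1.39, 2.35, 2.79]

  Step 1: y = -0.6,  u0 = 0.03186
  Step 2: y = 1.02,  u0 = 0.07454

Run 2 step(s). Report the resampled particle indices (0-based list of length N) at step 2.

resampled_idx = [6, 8, 8, 9, 10, 10, 11, 11, 11, 12, 12, 12, 12]

step 1: w=[0.0002, 0.0009, 0.0042, 0.0088, 0.0500, 0.1676, 0.3695, 0.2759, 0.0588, 0.0381, 0.0250, 0.0009, 0.0001]  mean=-0.5878  Neff=4.0181  idx=[4, 5, 5, 6, 6, 6, 6, 6, 7, 7, 7, 8, 9]
step 2: w=[0.0001, 0.0015, 0.0015, 0.0212, 0.0212, 0.0212, 0.0212, 0.0212, 0.1363, 0.1363, 0.1363, 0.2446, 0.2374]  mean=0.4934  Neff=5.7406  idx=[6, 8, 8, 9, 10, 10, 11, 11, 11, 12, 12, 12, 12]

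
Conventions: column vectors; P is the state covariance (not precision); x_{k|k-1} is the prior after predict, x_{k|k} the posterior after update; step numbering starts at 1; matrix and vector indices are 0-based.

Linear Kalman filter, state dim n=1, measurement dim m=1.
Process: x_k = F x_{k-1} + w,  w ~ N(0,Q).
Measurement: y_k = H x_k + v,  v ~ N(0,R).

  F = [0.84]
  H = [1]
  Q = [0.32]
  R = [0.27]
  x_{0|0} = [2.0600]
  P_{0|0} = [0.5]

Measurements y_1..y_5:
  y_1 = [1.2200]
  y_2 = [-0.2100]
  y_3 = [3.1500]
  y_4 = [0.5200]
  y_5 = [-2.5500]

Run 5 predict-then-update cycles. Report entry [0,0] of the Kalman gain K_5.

step 1: x^-=[1.7304]  P^-=[0.6728]  S=[0.9428]  K=[0.7136]  nu=[-0.5104]  x^+=[1.3662]  P^+=[0.1927]
step 2: x^-=[1.1476]  P^-=[0.4560]  S=[0.7260]  K=[0.6281]  nu=[-1.3576]  x^+=[0.2949]  P^+=[0.1696]
step 3: x^-=[0.2477]  P^-=[0.4397]  S=[0.7097]  K=[0.6195]  nu=[2.9023]  x^+=[2.0458]  P^+=[0.1673]
step 4: x^-=[1.7185]  P^-=[0.4380]  S=[0.7080]  K=[0.6187]  nu=[-1.1985]  x^+=[0.9770]  P^+=[0.1670]
step 5: x^-=[0.8207]  P^-=[0.4379]  S=[0.7079]  K=[0.6186]  nu=[-3.3707]  x^+=[-1.2643]  P^+=[0.1670]

K[0,0] = 0.6186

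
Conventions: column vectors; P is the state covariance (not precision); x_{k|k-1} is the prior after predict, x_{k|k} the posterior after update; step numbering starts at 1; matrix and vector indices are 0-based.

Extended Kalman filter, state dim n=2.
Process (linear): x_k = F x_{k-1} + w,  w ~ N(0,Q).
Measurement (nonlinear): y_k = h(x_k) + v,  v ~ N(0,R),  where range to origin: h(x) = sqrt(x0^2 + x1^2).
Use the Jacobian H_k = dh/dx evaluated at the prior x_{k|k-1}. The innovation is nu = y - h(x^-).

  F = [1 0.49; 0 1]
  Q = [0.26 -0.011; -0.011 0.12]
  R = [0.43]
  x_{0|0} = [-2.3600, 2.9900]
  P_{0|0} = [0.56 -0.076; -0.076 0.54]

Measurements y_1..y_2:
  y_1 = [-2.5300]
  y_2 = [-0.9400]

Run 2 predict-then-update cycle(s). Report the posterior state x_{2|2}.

x_post = [0.5857, 0.1556]

step 1: x^-=[-0.8949, 2.9900]  P^-=[0.8752 0.1776; 0.1776 0.6600]  H_jac=[-0.2867 0.9580]  S=[1.0101]  K=[-0.0800; 0.5755]  nu=[-5.6510]  x^+=[-0.4429, -0.2624]  P^+=[0.8687 0.2241; 0.2241 0.3254]
step 2: x^-=[-0.5715, -0.2624]  P^-=[1.4265 0.3725; 0.3725 0.4454]  H_jac=[-0.9088 -0.4173]  S=[1.9682]  K=[-0.7376; -0.2664]  nu=[-1.5688]  x^+=[0.5857, 0.1556]  P^+=[0.3556 -0.0143; -0.0143 0.3057]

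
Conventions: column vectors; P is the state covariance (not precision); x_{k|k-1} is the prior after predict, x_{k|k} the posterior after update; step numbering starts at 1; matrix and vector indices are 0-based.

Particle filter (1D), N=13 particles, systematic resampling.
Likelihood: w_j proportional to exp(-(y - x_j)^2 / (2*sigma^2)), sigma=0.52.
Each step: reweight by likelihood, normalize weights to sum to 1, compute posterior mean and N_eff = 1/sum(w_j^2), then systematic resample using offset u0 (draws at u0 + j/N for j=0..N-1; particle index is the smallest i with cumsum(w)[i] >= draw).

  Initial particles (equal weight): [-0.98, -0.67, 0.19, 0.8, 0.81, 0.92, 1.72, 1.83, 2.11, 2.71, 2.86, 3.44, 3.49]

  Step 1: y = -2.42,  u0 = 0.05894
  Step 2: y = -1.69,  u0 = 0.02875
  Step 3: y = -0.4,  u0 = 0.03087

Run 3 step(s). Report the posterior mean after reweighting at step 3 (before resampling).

step 1: w=[0.8615, 0.1384, 0.0001, 0.0000, 0.0000, 0.0000, 0.0000, 0.0000, 0.0000, 0.0000, 0.0000, 0.0000, 0.0000]  mean=-0.9369  Neff=1.3136  idx=[0, 0, 0, 0, 0, 0, 0, 0, 0, 0, 0, 1, 1]
step 2: w=[0.0852, 0.0852, 0.0852, 0.0852, 0.0852, 0.0852, 0.0852, 0.0852, 0.0852, 0.0852, 0.0852, 0.0316, 0.0316]  mean=-0.9604  Neff=12.2279  idx=[0, 1, 2, 3, 3, 4, 5, 6, 7, 8, 9, 10, 11]
step 3: w=[0.0734, 0.0734, 0.0734, 0.0734, 0.0734, 0.0734, 0.0734, 0.0734, 0.0734, 0.0734, 0.0734, 0.0734, 0.1194]  mean=-0.9430  Neff=12.6771  idx=[0, 1, 2, 3, 4, 5, 6, 7, 8, 9, 10, 11, 12]

post_mean = -0.9430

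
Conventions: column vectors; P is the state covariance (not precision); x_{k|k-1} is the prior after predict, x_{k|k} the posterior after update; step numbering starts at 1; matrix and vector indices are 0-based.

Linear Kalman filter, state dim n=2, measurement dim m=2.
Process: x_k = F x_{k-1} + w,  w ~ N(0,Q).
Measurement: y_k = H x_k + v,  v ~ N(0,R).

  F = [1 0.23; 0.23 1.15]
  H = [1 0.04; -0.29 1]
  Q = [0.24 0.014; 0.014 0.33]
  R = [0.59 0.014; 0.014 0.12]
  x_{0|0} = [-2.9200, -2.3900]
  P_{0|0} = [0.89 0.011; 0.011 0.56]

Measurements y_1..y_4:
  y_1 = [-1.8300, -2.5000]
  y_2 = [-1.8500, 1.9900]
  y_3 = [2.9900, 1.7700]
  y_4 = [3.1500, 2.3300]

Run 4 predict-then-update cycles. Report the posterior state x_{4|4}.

step 1: x^-=[-3.4697, -3.4201]  P^-=[1.1647 0.3801; 0.3801 1.1235]  S=[1.7869 0.0968; 0.0968 1.1210]  K=[0.6614 -0.0194; 0.1897 0.8875]  nu=[1.7765, -0.0861]  x^+=[-2.2931, -3.1594]  P^+=[0.3852 0.1186; 0.1186 0.1436]
step 2: x^-=[-3.0198, -4.1608]  P^-=[0.6873 0.2833; 0.2833 0.6030]  S=[1.3010 0.1188; 0.1188 0.6165]  K=[0.5340 0.0333; 0.1620 0.8136]  nu=[1.3362, 5.2750]  x^+=[-2.1307, 0.3476]  P^+=[0.3115 0.1018; 0.1018 0.1294]
step 3: x^-=[-2.0508, -0.0903]  P^-=[0.6051 0.2423; 0.2423 0.5715]  S=[1.2154 0.1009; 0.1009 0.6018]  K=[0.5036 0.0266; 0.1512 0.8075]  nu=[5.0444, 1.2656]  x^+=[0.5235, 1.6941]  P^+=[0.2937 0.0954; 0.0954 0.1267]
step 4: x^-=[0.9131, 2.0686]  P^-=[0.5843 0.2298; 0.2298 0.5636]  S=[1.1936 0.0943; 0.0943 0.5994]  K=[0.4954 0.0228; 0.1478 0.8058]  nu=[2.1542, 0.5262]  x^+=[1.9924, 2.8110]  P^+=[0.2889 0.0935; 0.0935 0.1259]

x_post = [1.9924, 2.8110]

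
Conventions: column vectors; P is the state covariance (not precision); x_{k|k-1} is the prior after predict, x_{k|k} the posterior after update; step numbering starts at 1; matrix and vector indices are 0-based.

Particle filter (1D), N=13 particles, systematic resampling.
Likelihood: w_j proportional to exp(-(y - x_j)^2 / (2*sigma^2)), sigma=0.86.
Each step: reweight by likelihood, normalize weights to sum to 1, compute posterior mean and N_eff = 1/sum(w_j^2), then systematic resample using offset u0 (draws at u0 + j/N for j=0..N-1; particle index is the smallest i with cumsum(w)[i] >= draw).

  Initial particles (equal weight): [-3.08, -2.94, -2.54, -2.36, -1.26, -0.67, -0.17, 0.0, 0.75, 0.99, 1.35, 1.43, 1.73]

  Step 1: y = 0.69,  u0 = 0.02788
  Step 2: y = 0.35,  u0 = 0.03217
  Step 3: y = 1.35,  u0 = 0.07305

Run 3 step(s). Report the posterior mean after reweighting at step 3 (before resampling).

post_mean = 0.9046

step 1: w=[0.0000, 0.0000, 0.0002, 0.0003, 0.0138, 0.0516, 0.1092, 0.1305, 0.1797, 0.1695, 0.1342, 0.1244, 0.0867]  mean=0.7397  Neff=7.4737  idx=[5, 6, 7, 7, 8, 8, 9, 9, 9, 10, 11, 11, 12]
step 2: w=[0.0554, 0.0933, 0.1031, 0.1031, 0.1005, 0.1005, 0.0849, 0.0849, 0.0849, 0.0569, 0.0509, 0.0509, 0.0309]  mean=0.6257  Neff=11.8776  idx=[0, 1, 2, 3, 3, 4, 5, 6, 7, 7, 8, 10, 11]
step 3: w=[0.0076, 0.0251, 0.0348, 0.0348, 0.0348, 0.0936, 0.0936, 0.1094, 0.1094, 0.1094, 0.1094, 0.1189, 0.1189]  mean=0.9046  Neff=10.1988  idx=[3, 5, 5, 6, 7, 8, 8, 9, 10, 11, 11, 12, 12]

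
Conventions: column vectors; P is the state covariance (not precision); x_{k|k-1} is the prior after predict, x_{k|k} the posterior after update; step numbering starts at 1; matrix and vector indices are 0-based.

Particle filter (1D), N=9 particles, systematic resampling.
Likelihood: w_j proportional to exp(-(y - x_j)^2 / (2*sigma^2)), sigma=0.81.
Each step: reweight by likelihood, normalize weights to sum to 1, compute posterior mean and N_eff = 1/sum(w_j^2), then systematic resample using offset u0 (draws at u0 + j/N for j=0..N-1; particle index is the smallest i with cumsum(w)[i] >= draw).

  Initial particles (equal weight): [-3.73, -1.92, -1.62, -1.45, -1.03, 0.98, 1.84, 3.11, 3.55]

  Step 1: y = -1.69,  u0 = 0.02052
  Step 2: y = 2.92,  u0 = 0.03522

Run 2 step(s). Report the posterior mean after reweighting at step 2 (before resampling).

post_mean = -1.1257

step 1: w=[0.0114, 0.2612, 0.2709, 0.2602, 0.1951, 0.0012, 0.0000, 0.0000, 0.0000]  mean=-1.5599  Neff=4.0403  idx=[1, 1, 1, 2, 2, 3, 3, 3, 4]
step 2: w=[0.0020, 0.0020, 0.0020, 0.0174, 0.0174, 0.0553, 0.0553, 0.0553, 0.7931]  mean=-1.1257  Neff=1.5655  idx=[4, 6, 8, 8, 8, 8, 8, 8, 8]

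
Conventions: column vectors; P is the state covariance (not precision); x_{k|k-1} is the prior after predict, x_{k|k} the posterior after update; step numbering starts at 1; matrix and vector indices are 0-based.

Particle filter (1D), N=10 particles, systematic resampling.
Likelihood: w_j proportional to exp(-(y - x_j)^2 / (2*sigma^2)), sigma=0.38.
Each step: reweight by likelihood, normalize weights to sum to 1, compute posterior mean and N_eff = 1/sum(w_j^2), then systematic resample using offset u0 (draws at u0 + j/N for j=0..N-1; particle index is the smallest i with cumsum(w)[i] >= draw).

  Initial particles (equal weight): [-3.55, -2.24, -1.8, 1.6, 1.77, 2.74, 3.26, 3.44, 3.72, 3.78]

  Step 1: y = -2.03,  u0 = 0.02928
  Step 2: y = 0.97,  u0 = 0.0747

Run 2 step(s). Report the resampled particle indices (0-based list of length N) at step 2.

step 1: w=[0.0002, 0.5075, 0.4923, 0.0000, 0.0000, 0.0000, 0.0000, 0.0000, 0.0000, 0.0000]  mean=-2.0237  Neff=2.0003  idx=[1, 1, 1, 1, 1, 2, 2, 2, 2, 2]
step 2: w=[0.0000, 0.0000, 0.0000, 0.0000, 0.0000, 0.2000, 0.2000, 0.2000, 0.2000, 0.2000]  mean=-1.8000  Neff=5.0011  idx=[5, 5, 6, 6, 7, 7, 8, 8, 9, 9]

resampled_idx = [5, 5, 6, 6, 7, 7, 8, 8, 9, 9]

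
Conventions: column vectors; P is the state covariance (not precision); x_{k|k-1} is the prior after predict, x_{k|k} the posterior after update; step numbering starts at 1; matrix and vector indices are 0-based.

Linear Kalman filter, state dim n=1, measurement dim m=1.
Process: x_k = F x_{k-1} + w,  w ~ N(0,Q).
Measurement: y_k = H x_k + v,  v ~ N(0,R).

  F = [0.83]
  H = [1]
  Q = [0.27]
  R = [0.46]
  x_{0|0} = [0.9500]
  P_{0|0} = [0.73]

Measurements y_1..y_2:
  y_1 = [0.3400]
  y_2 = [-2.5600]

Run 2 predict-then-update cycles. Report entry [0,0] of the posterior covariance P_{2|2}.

step 1: x^-=[0.7885]  P^-=[0.7729]  S=[1.2329]  K=[0.6269]  nu=[-0.4485]  x^+=[0.5073]  P^+=[0.2884]
step 2: x^-=[0.4211]  P^-=[0.4687]  S=[0.9287]  K=[0.5047]  nu=[-2.9811]  x^+=[-1.0834]  P^+=[0.2321]

P_post[0,0] = 0.2321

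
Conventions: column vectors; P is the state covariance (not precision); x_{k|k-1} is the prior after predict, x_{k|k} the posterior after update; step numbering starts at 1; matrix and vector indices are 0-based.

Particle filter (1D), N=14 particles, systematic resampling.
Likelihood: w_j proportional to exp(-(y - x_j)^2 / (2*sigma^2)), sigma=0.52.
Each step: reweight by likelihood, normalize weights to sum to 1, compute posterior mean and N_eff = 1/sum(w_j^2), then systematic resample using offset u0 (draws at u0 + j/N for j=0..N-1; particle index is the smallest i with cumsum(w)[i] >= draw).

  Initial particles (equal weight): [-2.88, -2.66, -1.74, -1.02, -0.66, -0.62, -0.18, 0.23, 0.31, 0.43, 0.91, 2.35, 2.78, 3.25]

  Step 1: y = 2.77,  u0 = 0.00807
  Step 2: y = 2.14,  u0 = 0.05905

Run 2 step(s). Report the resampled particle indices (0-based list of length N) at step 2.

resampled_idx = [0, 1, 1, 2, 2, 3, 4, 4, 5, 6, 7, 9, 10, 13]

step 1: w=[0.0000, 0.0000, 0.0000, 0.0000, 0.0000, 0.0000, 0.0000, 0.0000, 0.0000, 0.0000, 0.0007, 0.3037, 0.4207, 0.2748]  mean=2.7772  Neff=2.9003  idx=[11, 11, 11, 11, 11, 12, 12, 12, 12, 12, 12, 13, 13, 13]
step 2: w=[0.1192, 0.1192, 0.1192, 0.1192, 0.1192, 0.0607, 0.0607, 0.0607, 0.0607, 0.0607, 0.0607, 0.0133, 0.0133, 0.0133]  mean=2.5423  Neff=10.6713  idx=[0, 1, 1, 2, 2, 3, 4, 4, 5, 6, 7, 9, 10, 13]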